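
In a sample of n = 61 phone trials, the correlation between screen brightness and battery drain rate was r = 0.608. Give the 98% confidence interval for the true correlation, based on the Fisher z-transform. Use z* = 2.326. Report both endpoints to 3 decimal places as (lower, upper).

z_r = atanh(0.608) = 0.705742;  SE = 1/√(n−3) = 1/√58 = 0.131306
z-limits: 0.705742 ± 2.326·0.131306 = 0.705742 ± 0.305418 = [0.400324, 1.011160]
ρ-limits: (tanh 0.400324, tanh 1.011160) = (0.380, 0.766)

(0.380, 0.766)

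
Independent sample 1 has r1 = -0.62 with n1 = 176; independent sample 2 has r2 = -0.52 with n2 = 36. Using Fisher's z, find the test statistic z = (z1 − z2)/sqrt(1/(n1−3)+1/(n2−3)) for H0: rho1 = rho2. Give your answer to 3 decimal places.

-0.783

z1 = atanh(-0.62) = -0.725005,  z2 = atanh(-0.52) = -0.576340
SE = √(1/(n1−3) + 1/(n2−3)) = √(1/173 + 1/33) = √(0.0057803 + 0.0303030) = √0.0360833 = 0.189956
z = (z1 − z2)/SE = (-0.725005 − (-0.576340)) / 0.189956 = -0.148665 / 0.189956 = -0.783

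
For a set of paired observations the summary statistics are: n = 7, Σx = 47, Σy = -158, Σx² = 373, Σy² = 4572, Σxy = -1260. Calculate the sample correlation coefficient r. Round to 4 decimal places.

Numerator: nΣxy − (Σx)(Σy) = 7·(-1260) − (47)(-158) = -1394
Denominator: √[(nΣx²−(Σx)²)(nΣy²−(Σy)²)]
  nΣx²−(Σx)² = 7·373 − 2209 = 402;  nΣy²−(Σy)² = 7·4572 − 24964 = 7040
  √(402·7040) = √2830080 = 1682.2842
r = -1394 / 1682.2842 = -0.8286

-0.8286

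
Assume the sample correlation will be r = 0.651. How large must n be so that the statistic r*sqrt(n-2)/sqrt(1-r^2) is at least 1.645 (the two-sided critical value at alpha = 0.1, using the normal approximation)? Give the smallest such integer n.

6

r√(n−2)/√(1−r²) ≥ 1.645  ⇔  n−2 ≥ (1.645)²·(1−r²)/r²
(1−r²)/r² = (1−0.423801)/0.423801 = 1.3596
n ≥ 2 + 2.706025·1.3596 = 2 + 3.6791 = 5.6791
⌈5.6791⌉ = 6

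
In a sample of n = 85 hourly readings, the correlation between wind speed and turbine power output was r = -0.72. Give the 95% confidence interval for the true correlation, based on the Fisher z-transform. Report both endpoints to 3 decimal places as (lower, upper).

(-0.809, -0.599)

z_r = atanh(-0.72) = -0.907645;  SE = 1/√(n−3) = 1/√82 = 0.110432
z-limits: -0.907645 ± 1.960·0.110432 = -0.907645 ± 0.216447 = [-1.124092, -0.691198]
ρ-limits: (tanh -1.124092, tanh -0.691198) = (-0.809, -0.599)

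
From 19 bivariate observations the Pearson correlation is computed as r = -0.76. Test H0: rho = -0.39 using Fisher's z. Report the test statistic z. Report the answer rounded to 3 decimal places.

-2.338

z_r = atanh(-0.76) = -0.996215,  z_0 = atanh(-0.39) = -0.411800
SE = 1/√(n−3) = 1/√16 = 0.250000
z = (z_r − z_0)/SE = (-0.996215 − (-0.411800)) / 0.250000 = -0.584415 / 0.250000 = -2.338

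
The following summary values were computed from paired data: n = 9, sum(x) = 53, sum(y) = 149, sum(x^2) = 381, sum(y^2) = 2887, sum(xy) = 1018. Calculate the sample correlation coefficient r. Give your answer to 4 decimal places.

0.8261

Numerator: nΣxy − (Σx)(Σy) = 9·1018 − (53)(149) = 1265
Denominator: √[(nΣx²−(Σx)²)(nΣy²−(Σy)²)]
  nΣx²−(Σx)² = 9·381 − 2809 = 620;  nΣy²−(Σy)² = 9·2887 − 22201 = 3782
  √(620·3782) = √2344840 = 1531.2870
r = 1265 / 1531.2870 = 0.8261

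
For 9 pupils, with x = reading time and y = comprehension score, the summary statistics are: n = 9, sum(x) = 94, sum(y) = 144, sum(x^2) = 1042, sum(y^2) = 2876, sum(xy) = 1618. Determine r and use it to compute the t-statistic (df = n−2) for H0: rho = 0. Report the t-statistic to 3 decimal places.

2.059

Numerator: nΣxy − (Σx)(Σy) = 9·1618 − (94)(144) = 1026
Denominator: √[(nΣx²−(Σx)²)(nΣy²−(Σy)²)]
  nΣx²−(Σx)² = 9·1042 − 8836 = 542;  nΣy²−(Σy)² = 9·2876 − 20736 = 5148
  √(542·5148) = √2790216 = 1670.3940
r = 1026 / 1670.3940 = 0.6142
t = r·√(n−2)/√(1−r²) = 0.6142·√7 / √(1−0.377242) = 1.625020 / 0.789150 = 2.059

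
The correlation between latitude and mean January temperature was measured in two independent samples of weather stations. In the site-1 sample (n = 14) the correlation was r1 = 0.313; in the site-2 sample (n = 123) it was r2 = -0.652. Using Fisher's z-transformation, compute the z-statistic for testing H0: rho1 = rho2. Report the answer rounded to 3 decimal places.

Fisher z-transforms: z1 = atanh(0.313) = 0.323868, z2 = atanh(-0.652) = -0.778770; difference d = 1.102638
Var(d) = 1/11 + 1/120 = 0.0909091 + 0.0083333 = 0.0992424
z = d/√Var(d) = 1.102638 / √0.0992424 = 1.102638 / 0.315028 = 3.500

3.500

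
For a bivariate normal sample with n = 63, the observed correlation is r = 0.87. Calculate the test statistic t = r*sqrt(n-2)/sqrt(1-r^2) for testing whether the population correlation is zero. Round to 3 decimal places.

1 − r² = 1 − 0.7569 = 0.2431;  √(1−r²) = 0.493052
√(n−2) = √61 = 7.810250
t = r·√(n−2)/√(1−r²) = 0.87 · 7.810250 / 0.493052 = 13.781

13.781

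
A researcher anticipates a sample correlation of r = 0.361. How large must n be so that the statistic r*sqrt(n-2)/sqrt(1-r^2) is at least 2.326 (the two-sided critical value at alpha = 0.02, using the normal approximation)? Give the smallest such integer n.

39

r√(n−2)/√(1−r²) ≥ 2.326  ⇔  n−2 ≥ (2.326)²·(1−r²)/r²
(1−r²)/r² = (1−0.130321)/0.130321 = 6.6734
n ≥ 2 + 5.410276·6.6734 = 2 + 36.1049 = 38.1049
⌈38.1049⌉ = 39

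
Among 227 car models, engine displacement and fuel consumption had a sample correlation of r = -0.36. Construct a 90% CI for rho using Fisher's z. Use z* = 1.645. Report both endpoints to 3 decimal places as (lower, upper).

z_r = atanh(-0.36) = -0.376886;  SE = 1/√(n−3) = 1/√224 = 0.066815
z-limits: -0.376886 ± 1.645·0.066815 = -0.376886 ± 0.109911 = [-0.486797, -0.266975]
ρ-limits: (tanh -0.486797, tanh -0.266975) = (-0.452, -0.261)

(-0.452, -0.261)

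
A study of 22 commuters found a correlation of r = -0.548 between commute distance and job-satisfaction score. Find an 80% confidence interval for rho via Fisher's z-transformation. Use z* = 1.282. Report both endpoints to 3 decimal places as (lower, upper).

Fisher z: z_r = atanh(r) = ½·ln((1+(-0.548))/(1−(-0.548))) = -0.615518
SE(z) = 1/√(n−3) = 1/√19 = 0.229416
80% ⇒ z* = 1.282; margin = 1.282·0.229416 = 0.294111
CI on z-scale: (-0.909629, -0.321407)
Back-transform: tanh(-0.909629) = -0.720954, tanh(-0.321407) = -0.310779

(-0.721, -0.311)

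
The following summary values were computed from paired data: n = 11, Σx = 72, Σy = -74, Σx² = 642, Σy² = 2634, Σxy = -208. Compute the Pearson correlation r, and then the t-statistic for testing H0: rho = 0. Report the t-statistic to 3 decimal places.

S_xy = nΣxy − ΣxΣy = 11·(-208) − 72·(-74) = -2288 − (-5328) = 3040
S_xx = nΣx² − (Σx)² = 11·642 − 72² = 7062 − 5184 = 1878
S_yy = nΣy² − (Σy)² = 11·2634 − (-74)² = 28974 − 5476 = 23498
r = S_xy / √(S_xx·S_yy) = 3040 / √(1878·23498) = 3040 / √44129244 = 3040 / 6642.9846 = 0.4576
t = r·√(n−2)/√(1−r²) = 0.4576·√9 / √(1−0.209398) = 1.372800 / 0.889158 = 1.544

1.544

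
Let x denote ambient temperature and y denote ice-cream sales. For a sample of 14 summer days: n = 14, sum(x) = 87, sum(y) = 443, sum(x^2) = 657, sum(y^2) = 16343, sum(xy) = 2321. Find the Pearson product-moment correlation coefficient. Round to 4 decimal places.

-0.8304

Numerator: nΣxy − (Σx)(Σy) = 14·2321 − (87)(443) = -6047
Denominator: √[(nΣx²−(Σx)²)(nΣy²−(Σy)²)]
  nΣx²−(Σx)² = 14·657 − 7569 = 1629;  nΣy²−(Σy)² = 14·16343 − 196249 = 32553
  √(1629·32553) = √53028837 = 7282.0902
r = -6047 / 7282.0902 = -0.8304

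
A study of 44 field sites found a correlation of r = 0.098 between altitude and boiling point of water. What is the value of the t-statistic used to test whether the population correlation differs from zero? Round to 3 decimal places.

1 − r² = 1 − 0.009604 = 0.990396;  √(1−r²) = 0.995186
√(n−2) = √42 = 6.480741
t = r·√(n−2)/√(1−r²) = 0.098 · 6.480741 / 0.995186 = 0.638

0.638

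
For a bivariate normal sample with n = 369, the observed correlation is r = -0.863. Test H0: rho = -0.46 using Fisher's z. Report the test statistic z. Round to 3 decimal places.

-15.452

Fisher z: atanh(-0.863) = -1.304981, atanh(-0.46) = -0.497311
z = (z_r − z_0)·√(n−3) = (-1.304981 − (-0.497311))·√366 = -0.807670 · 19.131126 = -15.452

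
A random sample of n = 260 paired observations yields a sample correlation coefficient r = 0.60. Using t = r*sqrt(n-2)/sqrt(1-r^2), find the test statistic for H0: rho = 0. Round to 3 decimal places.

12.047

1 − r² = 1 − 0.3600 = 0.6400;  √(1−r²) = 0.800000
√(n−2) = √258 = 16.062378
t = r·√(n−2)/√(1−r²) = 0.60 · 16.062378 / 0.800000 = 12.047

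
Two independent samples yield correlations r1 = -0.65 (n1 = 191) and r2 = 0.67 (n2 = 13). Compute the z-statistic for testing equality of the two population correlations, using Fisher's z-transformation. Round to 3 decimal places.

-4.887

z1 = atanh(-0.65) = -0.775299,  z2 = atanh(0.67) = 0.810743
SE = √(1/(n1−3) + 1/(n2−3)) = √(1/188 + 1/10) = √(0.0053191 + 0.1000000) = √0.1053191 = 0.324529
z = (z1 − z2)/SE = (-0.775299 − 0.810743) / 0.324529 = -1.586042 / 0.324529 = -4.887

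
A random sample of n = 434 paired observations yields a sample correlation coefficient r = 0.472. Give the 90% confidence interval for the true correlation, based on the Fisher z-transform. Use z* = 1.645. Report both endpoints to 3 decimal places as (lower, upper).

Fisher z: z_r = atanh(r) = ½·ln((1+0.472)/(1−0.472)) = 0.512641
SE(z) = 1/√(n−3) = 1/√431 = 0.048168
90% ⇒ z* = 1.645; margin = 1.645·0.048168 = 0.079236
CI on z-scale: (0.433405, 0.591877)
Back-transform: tanh(0.433405) = 0.408163, tanh(0.591877) = 0.531244

(0.408, 0.531)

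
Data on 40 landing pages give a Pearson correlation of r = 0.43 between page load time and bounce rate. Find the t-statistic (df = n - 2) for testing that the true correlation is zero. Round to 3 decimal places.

1 − r² = 1 − 0.1849 = 0.8151;  √(1−r²) = 0.902829
√(n−2) = √38 = 6.164414
t = r·√(n−2)/√(1−r²) = 0.43 · 6.164414 / 0.902829 = 2.936

2.936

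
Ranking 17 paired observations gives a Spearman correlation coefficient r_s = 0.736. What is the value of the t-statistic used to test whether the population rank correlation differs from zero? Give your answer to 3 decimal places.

t = r_s·√(n−2) / √(1−r_s²) with r_s = 0.736, n = 17
  = 0.736·√15 / √(1 − 0.541696)
  = 0.736·3.872983 / 0.676982
  = 2.850515 / 0.676982 = 4.211

4.211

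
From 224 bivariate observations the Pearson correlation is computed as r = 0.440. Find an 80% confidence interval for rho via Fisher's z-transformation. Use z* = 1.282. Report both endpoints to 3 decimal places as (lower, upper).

(0.368, 0.507)

z_r = atanh(0.440) = 0.472231;  SE = 1/√(n−3) = 1/√221 = 0.067267
z-limits: 0.472231 ± 1.282·0.067267 = 0.472231 ± 0.086236 = [0.385995, 0.558467]
ρ-limits: (tanh 0.385995, tanh 0.558467) = (0.368, 0.507)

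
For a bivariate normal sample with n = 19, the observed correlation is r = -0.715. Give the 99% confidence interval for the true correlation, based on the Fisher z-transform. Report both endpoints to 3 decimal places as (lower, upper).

(-0.912, -0.248)

Fisher z: z_r = atanh(r) = ½·ln((1+(-0.715))/(1−(-0.715))) = -0.897340
SE(z) = 1/√(n−3) = 1/√16 = 0.250000
99% ⇒ z* = 2.576; margin = 2.576·0.250000 = 0.644000
CI on z-scale: (-1.541340, -0.253340)
Back-transform: tanh(-1.541340) = -0.912345, tanh(-0.253340) = -0.248056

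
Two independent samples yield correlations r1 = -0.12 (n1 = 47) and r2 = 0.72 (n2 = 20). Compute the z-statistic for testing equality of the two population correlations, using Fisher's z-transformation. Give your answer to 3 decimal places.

z1 = atanh(-0.12) = -0.120581,  z2 = atanh(0.72) = 0.907645
SE = √(1/(n1−3) + 1/(n2−3)) = √(1/44 + 1/17) = √(0.0227273 + 0.0588235) = √0.0815508 = 0.285571
z = (z1 − z2)/SE = (-0.120581 − 0.907645) / 0.285571 = -1.028226 / 0.285571 = -3.601

-3.601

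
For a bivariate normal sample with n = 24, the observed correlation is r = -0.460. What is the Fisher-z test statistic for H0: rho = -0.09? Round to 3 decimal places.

-1.865

Fisher z: atanh(-0.460) = -0.497311, atanh(-0.09) = -0.090244
z = (z_r − z_0)·√(n−3) = (-0.497311 − (-0.090244))·√21 = -0.407067 · 4.582576 = -1.865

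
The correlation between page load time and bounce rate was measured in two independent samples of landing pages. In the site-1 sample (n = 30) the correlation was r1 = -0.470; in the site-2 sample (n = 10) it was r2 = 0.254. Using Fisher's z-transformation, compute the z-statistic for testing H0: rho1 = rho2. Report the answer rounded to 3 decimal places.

-1.815

Fisher z-transforms: z1 = atanh(-0.470) = -0.510070, z2 = atanh(0.254) = 0.259684; difference d = -0.769754
Var(d) = 1/27 + 1/7 = 0.0370370 + 0.1428571 = 0.1798941
z = d/√Var(d) = -0.769754 / √0.1798941 = -0.769754 / 0.424139 = -1.815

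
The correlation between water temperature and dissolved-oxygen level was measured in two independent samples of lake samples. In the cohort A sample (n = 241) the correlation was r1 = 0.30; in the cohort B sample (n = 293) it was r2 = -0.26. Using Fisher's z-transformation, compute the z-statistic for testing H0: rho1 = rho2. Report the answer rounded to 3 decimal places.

6.581

Fisher z-transforms: z1 = atanh(0.30) = 0.309520, z2 = atanh(-0.26) = -0.266108; difference d = 0.575628
Var(d) = 1/238 + 1/290 = 0.0042017 + 0.0034483 = 0.0076500
z = d/√Var(d) = 0.575628 / √0.0076500 = 0.575628 / 0.087464 = 6.581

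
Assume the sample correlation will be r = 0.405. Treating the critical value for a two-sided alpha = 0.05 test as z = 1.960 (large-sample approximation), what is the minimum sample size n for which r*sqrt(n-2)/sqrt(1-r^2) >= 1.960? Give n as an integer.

Need r·√(n−2)/√(1−r²) ≥ 1.960
√(n−2) ≥ 1.960·√(1−0.164025) / 0.405 = 1.960·0.914317 / 0.405 = 4.4248
n−2 ≥ 19.5789  ⇒  n ≥ 21.5789
Smallest integer n = 22

22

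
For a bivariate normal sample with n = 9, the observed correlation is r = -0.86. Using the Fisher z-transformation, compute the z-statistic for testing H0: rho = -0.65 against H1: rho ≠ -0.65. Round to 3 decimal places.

-1.269

Fisher z: atanh(-0.86) = -1.293345, atanh(-0.65) = -0.775299
z = (z_r − z_0)·√(n−3) = (-1.293345 − (-0.775299))·√6 = -0.518046 · 2.449490 = -1.269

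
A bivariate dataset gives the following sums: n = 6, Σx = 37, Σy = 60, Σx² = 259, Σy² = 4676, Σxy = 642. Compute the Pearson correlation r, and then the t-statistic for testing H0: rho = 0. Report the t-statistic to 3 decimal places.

S_xy = nΣxy − ΣxΣy = 6·642 − 37·60 = 3852 − 2220 = 1632
S_xx = nΣx² − (Σx)² = 6·259 − 37² = 1554 − 1369 = 185
S_yy = nΣy² − (Σy)² = 6·4676 − 60² = 28056 − 3600 = 24456
r = S_xy / √(S_xx·S_yy) = 1632 / √(185·24456) = 1632 / √4524360 = 1632 / 2127.0543 = 0.7673
t = r·√(n−2)/√(1−r²) = 0.7673·√4 / √(1−0.588749) = 1.534600 / 0.641289 = 2.393

2.393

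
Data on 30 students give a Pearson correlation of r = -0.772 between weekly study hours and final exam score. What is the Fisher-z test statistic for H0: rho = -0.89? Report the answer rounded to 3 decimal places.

2.061

z_r = atanh(-0.772) = -1.025259,  z_0 = atanh(-0.89) = -1.421926
SE = 1/√(n−3) = 1/√27 = 0.192450
z = (z_r − z_0)/SE = (-1.025259 − (-1.421926)) / 0.192450 = 0.396667 / 0.192450 = 2.061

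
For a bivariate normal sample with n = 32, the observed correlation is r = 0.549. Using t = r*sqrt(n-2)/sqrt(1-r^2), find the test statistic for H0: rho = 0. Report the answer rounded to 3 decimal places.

3.598

t = r·√(n−2) / √(1−r²) with r = 0.549, n = 32
  = 0.549·√30 / √(1 − 0.301401)
  = 0.549·5.477226 / 0.835822
  = 3.006997 / 0.835822 = 3.598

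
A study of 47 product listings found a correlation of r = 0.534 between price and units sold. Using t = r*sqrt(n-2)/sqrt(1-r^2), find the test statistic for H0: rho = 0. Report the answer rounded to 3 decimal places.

t = r·√(n−2) / √(1−r²) with r = 0.534, n = 47
  = 0.534·√45 / √(1 − 0.285156)
  = 0.534·6.708204 / 0.845484
  = 3.582181 / 0.845484 = 4.237

4.237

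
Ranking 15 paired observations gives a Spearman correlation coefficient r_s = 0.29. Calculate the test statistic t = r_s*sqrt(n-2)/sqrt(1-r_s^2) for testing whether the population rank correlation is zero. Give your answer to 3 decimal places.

1 − r_s² = 1 − 0.0841 = 0.9159;  √(1−r_s²) = 0.957027
√(n−2) = √13 = 3.605551
t = r_s·√(n−2)/√(1−r_s²) = 0.29 · 3.605551 / 0.957027 = 1.093

1.093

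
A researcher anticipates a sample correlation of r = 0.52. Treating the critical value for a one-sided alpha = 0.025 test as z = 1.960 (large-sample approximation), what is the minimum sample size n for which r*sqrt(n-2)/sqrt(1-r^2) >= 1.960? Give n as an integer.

Need r·√(n−2)/√(1−r²) ≥ 1.960
√(n−2) ≥ 1.960·√(1−0.2704) / 0.52 = 1.960·0.854166 / 0.52 = 3.2195
n−2 ≥ 10.3652  ⇒  n ≥ 12.3652
Smallest integer n = 13

13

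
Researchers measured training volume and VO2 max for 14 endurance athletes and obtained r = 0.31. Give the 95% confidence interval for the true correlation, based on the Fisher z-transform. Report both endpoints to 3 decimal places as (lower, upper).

(-0.264, 0.722)

Fisher z: z_r = atanh(r) = ½·ln((1+0.31)/(1−0.31)) = 0.320545
SE(z) = 1/√(n−3) = 1/√11 = 0.301511
95% ⇒ z* = 1.960; margin = 1.960·0.301511 = 0.590962
CI on z-scale: (-0.270417, 0.911507)
Back-transform: tanh(-0.270417) = -0.264013, tanh(0.911507) = 0.721855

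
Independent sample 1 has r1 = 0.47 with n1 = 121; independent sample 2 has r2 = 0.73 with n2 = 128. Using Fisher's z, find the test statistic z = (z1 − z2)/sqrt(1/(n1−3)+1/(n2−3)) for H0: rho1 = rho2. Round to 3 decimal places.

-3.262

z1 = atanh(0.47) = 0.510070,  z2 = atanh(0.73) = 0.928727
SE = √(1/(n1−3) + 1/(n2−3)) = √(1/118 + 1/125) = √(0.0084746 + 0.0080000) = √0.0164746 = 0.128353
z = (z1 − z2)/SE = (0.510070 − 0.928727) / 0.128353 = -0.418657 / 0.128353 = -3.262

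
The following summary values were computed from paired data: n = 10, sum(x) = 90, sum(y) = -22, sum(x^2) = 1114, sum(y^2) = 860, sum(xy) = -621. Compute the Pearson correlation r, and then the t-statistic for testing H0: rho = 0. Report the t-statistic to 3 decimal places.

Numerator: nΣxy − (Σx)(Σy) = 10·(-621) − (90)(-22) = -4230
Denominator: √[(nΣx²−(Σx)²)(nΣy²−(Σy)²)]
  nΣx²−(Σx)² = 10·1114 − 8100 = 3040;  nΣy²−(Σy)² = 10·860 − 484 = 8116
  √(3040·8116) = √24672640 = 4967.1561
r = -4230 / 4967.1561 = -0.8516
t = r·√(n−2)/√(1−r²) = -0.8516·√8 / √(1−0.725223) = -2.408689 / 0.524192 = -4.595

-4.595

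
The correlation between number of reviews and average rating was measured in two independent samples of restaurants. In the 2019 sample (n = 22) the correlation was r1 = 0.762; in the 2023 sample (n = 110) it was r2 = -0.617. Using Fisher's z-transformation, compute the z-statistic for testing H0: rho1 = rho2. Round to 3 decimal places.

z1 = atanh(0.762) = 1.000967,  z2 = atanh(-0.617) = -0.720146
SE = √(1/(n1−3) + 1/(n2−3)) = √(1/19 + 1/107) = √(0.0526316 + 0.0093458) = √0.0619774 = 0.248953
z = (z1 − z2)/SE = (1.000967 − (-0.720146)) / 0.248953 = 1.721113 / 0.248953 = 6.913

6.913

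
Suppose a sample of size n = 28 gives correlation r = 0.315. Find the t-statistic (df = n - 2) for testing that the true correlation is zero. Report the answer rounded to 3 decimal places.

1.692

t = r·√(n−2) / √(1−r²) with r = 0.315, n = 28
  = 0.315·√26 / √(1 − 0.099225)
  = 0.315·5.099020 / 0.949092
  = 1.606191 / 0.949092 = 1.692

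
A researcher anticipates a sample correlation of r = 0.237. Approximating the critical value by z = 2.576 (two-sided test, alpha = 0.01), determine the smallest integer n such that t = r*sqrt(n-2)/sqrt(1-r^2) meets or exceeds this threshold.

r√(n−2)/√(1−r²) ≥ 2.576  ⇔  n−2 ≥ (2.576)²·(1−r²)/r²
(1−r²)/r² = (1−0.056169)/0.056169 = 16.8034
n ≥ 2 + 6.635776·16.8034 = 2 + 111.5036 = 113.5036
⌈113.5036⌉ = 114

114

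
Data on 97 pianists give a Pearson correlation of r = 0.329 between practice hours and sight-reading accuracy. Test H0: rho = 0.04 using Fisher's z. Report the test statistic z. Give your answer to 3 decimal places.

2.925

Fisher z: atanh(0.329) = 0.341706, atanh(0.04) = 0.040021
z = (z_r − z_0)·√(n−3) = (0.341706 − 0.040021)·√94 = 0.301685 · 9.695360 = 2.925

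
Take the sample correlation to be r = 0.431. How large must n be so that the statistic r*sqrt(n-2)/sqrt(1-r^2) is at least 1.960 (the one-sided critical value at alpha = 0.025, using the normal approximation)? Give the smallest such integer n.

r√(n−2)/√(1−r²) ≥ 1.960  ⇔  n−2 ≥ (1.960)²·(1−r²)/r²
(1−r²)/r² = (1−0.185761)/0.185761 = 4.3833
n ≥ 2 + 3.8416·4.3833 = 2 + 16.8389 = 18.8389
⌈18.8389⌉ = 19

19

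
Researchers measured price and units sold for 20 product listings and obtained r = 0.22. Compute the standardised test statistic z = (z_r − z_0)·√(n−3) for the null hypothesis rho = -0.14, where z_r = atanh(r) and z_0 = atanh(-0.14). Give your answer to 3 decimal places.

1.503

z_r = atanh(0.22) = 0.223656,  z_0 = atanh(-0.14) = -0.140926
SE = 1/√(n−3) = 1/√17 = 0.242536
z = (z_r − z_0)/SE = (0.223656 − (-0.140926)) / 0.242536 = 0.364582 / 0.242536 = 1.503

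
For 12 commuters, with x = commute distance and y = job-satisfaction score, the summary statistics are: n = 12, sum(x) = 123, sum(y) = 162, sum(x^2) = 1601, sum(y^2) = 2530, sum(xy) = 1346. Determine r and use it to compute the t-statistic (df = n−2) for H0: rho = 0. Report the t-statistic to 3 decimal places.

S_xy = nΣxy − ΣxΣy = 12·1346 − 123·162 = 16152 − 19926 = -3774
S_xx = nΣx² − (Σx)² = 12·1601 − 123² = 19212 − 15129 = 4083
S_yy = nΣy² − (Σy)² = 12·2530 − 162² = 30360 − 26244 = 4116
r = S_xy / √(S_xx·S_yy) = -3774 / √(4083·4116) = -3774 / √16805628 = -3774 / 4099.4668 = -0.9206
t = r·√(n−2)/√(1−r²) = -0.9206·√10 / √(1−0.847504) = -2.911193 / 0.390507 = -7.455

-7.455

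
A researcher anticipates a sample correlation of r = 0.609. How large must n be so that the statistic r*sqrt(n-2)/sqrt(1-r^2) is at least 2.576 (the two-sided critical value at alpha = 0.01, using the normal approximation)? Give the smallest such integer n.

14

Need r·√(n−2)/√(1−r²) ≥ 2.576
√(n−2) ≥ 2.576·√(1−0.370881) / 0.609 = 2.576·0.793170 / 0.609 = 3.3550
n−2 ≥ 11.2560  ⇒  n ≥ 13.2560
Smallest integer n = 14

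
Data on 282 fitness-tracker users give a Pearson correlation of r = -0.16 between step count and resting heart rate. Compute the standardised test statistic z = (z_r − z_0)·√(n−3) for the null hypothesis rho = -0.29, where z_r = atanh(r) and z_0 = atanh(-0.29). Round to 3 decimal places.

z_r = atanh(-0.16) = -0.161387,  z_0 = atanh(-0.29) = -0.298566
SE = 1/√(n−3) = 1/√279 = 0.059868
z = (z_r − z_0)/SE = (-0.161387 − (-0.298566)) / 0.059868 = 0.137179 / 0.059868 = 2.291

2.291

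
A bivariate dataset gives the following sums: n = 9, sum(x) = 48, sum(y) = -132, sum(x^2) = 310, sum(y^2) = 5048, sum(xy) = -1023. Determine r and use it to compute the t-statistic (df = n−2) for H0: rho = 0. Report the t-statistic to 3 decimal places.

-3.278

S_xy = nΣxy − ΣxΣy = 9·(-1023) − 48·(-132) = -9207 − (-6336) = -2871
S_xx = nΣx² − (Σx)² = 9·310 − 48² = 2790 − 2304 = 486
S_yy = nΣy² − (Σy)² = 9·5048 − (-132)² = 45432 − 17424 = 28008
r = S_xy / √(S_xx·S_yy) = -2871 / √(486·28008) = -2871 / √13611888 = -2871 / 3689.4292 = -0.7782
t = r·√(n−2)/√(1−r²) = -0.7782·√7 / √(1−0.605595) = -2.058924 / 0.628017 = -3.278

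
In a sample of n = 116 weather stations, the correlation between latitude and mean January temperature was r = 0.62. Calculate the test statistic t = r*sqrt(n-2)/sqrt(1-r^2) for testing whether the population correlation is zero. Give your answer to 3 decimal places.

1 − r² = 1 − 0.3844 = 0.6156;  √(1−r²) = 0.784602
√(n−2) = √114 = 10.677078
t = r·√(n−2)/√(1−r²) = 0.62 · 10.677078 / 0.784602 = 8.437

8.437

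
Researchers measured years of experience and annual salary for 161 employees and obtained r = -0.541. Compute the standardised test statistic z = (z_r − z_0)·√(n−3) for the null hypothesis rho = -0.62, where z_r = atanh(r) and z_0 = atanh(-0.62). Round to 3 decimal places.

z_r = atanh(-0.541) = -0.605568,  z_0 = atanh(-0.62) = -0.725005
SE = 1/√(n−3) = 1/√158 = 0.079556
z = (z_r − z_0)/SE = (-0.605568 − (-0.725005)) / 0.079556 = 0.119437 / 0.079556 = 1.501

1.501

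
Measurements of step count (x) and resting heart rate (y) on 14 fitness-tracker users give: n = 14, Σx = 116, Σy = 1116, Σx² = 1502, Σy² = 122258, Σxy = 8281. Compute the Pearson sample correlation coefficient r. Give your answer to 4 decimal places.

S_xy = nΣxy − ΣxΣy = 14·8281 − 116·1116 = 115934 − 129456 = -13522
S_xx = nΣx² − (Σx)² = 14·1502 − 116² = 21028 − 13456 = 7572
S_yy = nΣy² − (Σy)² = 14·122258 − 1116² = 1711612 − 1245456 = 466156
r = S_xy / √(S_xx·S_yy) = -13522 / √(7572·466156) = -13522 / √3529733232 = -13522 / 59411.5581 = -0.2276

-0.2276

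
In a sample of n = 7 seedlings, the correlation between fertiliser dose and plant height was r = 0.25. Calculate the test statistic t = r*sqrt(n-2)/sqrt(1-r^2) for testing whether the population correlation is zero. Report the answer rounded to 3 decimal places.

0.577

1 − r² = 1 − 0.0625 = 0.9375;  √(1−r²) = 0.968246
√(n−2) = √5 = 2.236068
t = r·√(n−2)/√(1−r²) = 0.25 · 2.236068 / 0.968246 = 0.577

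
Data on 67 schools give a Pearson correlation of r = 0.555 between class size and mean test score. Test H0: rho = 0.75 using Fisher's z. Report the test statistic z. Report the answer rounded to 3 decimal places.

-2.779

Fisher z: atanh(0.555) = 0.625578, atanh(0.75) = 0.972955
z = (z_r − z_0)·√(n−3) = (0.625578 − 0.972955)·√64 = -0.347377 · 8.000000 = -2.779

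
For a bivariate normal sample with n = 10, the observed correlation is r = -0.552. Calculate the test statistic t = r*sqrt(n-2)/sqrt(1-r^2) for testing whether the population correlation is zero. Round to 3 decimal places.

1 − r² = 1 − 0.304704 = 0.695296;  √(1−r²) = 0.833844
√(n−2) = √8 = 2.828427
t = r·√(n−2)/√(1−r²) = -0.552 · 2.828427 / 0.833844 = -1.872

-1.872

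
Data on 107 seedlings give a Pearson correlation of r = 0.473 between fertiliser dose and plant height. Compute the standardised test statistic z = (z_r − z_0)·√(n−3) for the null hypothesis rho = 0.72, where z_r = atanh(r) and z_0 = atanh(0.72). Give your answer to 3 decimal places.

Fisher z: atanh(0.473) = 0.513928, atanh(0.72) = 0.907645
z = (z_r − z_0)·√(n−3) = (0.513928 − 0.907645)·√104 = -0.393717 · 10.198039 = -4.015

-4.015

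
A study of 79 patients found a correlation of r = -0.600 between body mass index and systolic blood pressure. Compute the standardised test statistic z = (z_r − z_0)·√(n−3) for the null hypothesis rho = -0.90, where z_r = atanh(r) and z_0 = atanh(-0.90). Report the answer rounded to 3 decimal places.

6.792

z_r = atanh(-0.600) = -0.693147,  z_0 = atanh(-0.90) = -1.472219
SE = 1/√(n−3) = 1/√76 = 0.114708
z = (z_r − z_0)/SE = (-0.693147 − (-1.472219)) / 0.114708 = 0.779072 / 0.114708 = 6.792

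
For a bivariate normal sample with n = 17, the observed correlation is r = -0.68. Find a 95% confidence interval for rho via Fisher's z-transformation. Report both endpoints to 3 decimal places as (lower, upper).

Fisher z: z_r = atanh(r) = ½·ln((1+(-0.68))/(1−(-0.68))) = -0.829114
SE(z) = 1/√(n−3) = 1/√14 = 0.267261
95% ⇒ z* = 1.960; margin = 1.960·0.267261 = 0.523832
CI on z-scale: (-1.352946, -0.305282)
Back-transform: tanh(-1.352946) = -0.874747, tanh(-0.305282) = -0.296139

(-0.875, -0.296)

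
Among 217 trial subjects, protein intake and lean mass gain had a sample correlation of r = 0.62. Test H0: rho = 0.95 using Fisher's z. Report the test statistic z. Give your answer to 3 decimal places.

Fisher z: atanh(0.62) = 0.725005, atanh(0.95) = 1.831781
z = (z_r − z_0)·√(n−3) = (0.725005 − 1.831781)·√214 = -1.106776 · 14.628739 = -16.191

-16.191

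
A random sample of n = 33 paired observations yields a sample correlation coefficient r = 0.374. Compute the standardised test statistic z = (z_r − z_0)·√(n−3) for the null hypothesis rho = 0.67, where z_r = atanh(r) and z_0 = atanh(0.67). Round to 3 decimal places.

Fisher z: atanh(0.374) = 0.393066, atanh(0.67) = 0.810743
z = (z_r − z_0)·√(n−3) = (0.393066 − 0.810743)·√30 = -0.417677 · 5.477226 = -2.288

-2.288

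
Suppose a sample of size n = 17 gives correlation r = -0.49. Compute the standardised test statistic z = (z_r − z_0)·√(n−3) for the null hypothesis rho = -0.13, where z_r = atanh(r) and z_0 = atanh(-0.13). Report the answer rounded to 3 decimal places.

z_r = atanh(-0.49) = -0.536060,  z_0 = atanh(-0.13) = -0.130740
SE = 1/√(n−3) = 1/√14 = 0.267261
z = (z_r − z_0)/SE = (-0.536060 − (-0.130740)) / 0.267261 = -0.405320 / 0.267261 = -1.517

-1.517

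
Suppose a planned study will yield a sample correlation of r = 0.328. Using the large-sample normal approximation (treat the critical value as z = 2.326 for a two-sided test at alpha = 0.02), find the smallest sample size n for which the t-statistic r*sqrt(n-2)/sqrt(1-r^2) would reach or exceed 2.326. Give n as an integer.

47

Need r·√(n−2)/√(1−r²) ≥ 2.326
√(n−2) ≥ 2.326·√(1−0.107584) / 0.328 = 2.326·0.944678 / 0.328 = 6.6991
n−2 ≥ 44.8779  ⇒  n ≥ 46.8779
Smallest integer n = 47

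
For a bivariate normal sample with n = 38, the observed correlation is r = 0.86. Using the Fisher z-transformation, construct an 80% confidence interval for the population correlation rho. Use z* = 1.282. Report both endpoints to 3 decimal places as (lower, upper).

(0.792, 0.907)

z_r = atanh(0.86) = 1.293345;  SE = 1/√(n−3) = 1/√35 = 0.169031
z-limits: 1.293345 ± 1.282·0.169031 = 1.293345 ± 0.216698 = [1.076647, 1.510043]
ρ-limits: (tanh 1.076647, tanh 1.510043) = (0.792, 0.907)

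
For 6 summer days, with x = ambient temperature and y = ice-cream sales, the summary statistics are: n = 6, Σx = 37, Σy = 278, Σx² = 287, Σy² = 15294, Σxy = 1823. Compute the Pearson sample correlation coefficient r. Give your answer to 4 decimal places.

S_xy = nΣxy − ΣxΣy = 6·1823 − 37·278 = 10938 − 10286 = 652
S_xx = nΣx² − (Σx)² = 6·287 − 37² = 1722 − 1369 = 353
S_yy = nΣy² − (Σy)² = 6·15294 − 278² = 91764 − 77284 = 14480
r = S_xy / √(S_xx·S_yy) = 652 / √(353·14480) = 652 / √5111440 = 652 / 2260.8494 = 0.2884

0.2884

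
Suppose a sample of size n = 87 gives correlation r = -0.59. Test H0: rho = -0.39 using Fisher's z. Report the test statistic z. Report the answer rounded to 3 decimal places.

-2.437

Fisher z: atanh(-0.59) = -0.677666, atanh(-0.39) = -0.411800
z = (z_r − z_0)·√(n−3) = (-0.677666 − (-0.411800))·√84 = -0.265866 · 9.165151 = -2.437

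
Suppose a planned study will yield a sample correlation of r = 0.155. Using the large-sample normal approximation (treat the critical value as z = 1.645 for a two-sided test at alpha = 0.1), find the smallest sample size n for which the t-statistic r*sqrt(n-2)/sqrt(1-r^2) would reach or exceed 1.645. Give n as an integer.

r√(n−2)/√(1−r²) ≥ 1.645  ⇔  n−2 ≥ (1.645)²·(1−r²)/r²
(1−r²)/r² = (1−0.024025)/0.024025 = 40.6233
n ≥ 2 + 2.706025·40.6233 = 2 + 109.9277 = 111.9277
⌈111.9277⌉ = 112

112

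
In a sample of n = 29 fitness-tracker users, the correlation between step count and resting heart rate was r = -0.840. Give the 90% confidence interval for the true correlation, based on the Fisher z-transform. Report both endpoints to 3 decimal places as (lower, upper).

Fisher z: z_r = atanh(r) = ½·ln((1+(-0.840))/(1−(-0.840))) = -1.221174
SE(z) = 1/√(n−3) = 1/√26 = 0.196116
90% ⇒ z* = 1.645; margin = 1.645·0.196116 = 0.322611
CI on z-scale: (-1.543785, -0.898563)
Back-transform: tanh(-1.543785) = -0.912754, tanh(-0.898563) = -0.715597

(-0.913, -0.716)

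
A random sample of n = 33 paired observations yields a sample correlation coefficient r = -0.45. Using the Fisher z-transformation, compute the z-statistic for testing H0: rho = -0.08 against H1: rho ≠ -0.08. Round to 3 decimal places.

Fisher z: atanh(-0.45) = -0.484700, atanh(-0.08) = -0.080171
z = (z_r − z_0)·√(n−3) = (-0.484700 − (-0.080171))·√30 = -0.404529 · 5.477226 = -2.216

-2.216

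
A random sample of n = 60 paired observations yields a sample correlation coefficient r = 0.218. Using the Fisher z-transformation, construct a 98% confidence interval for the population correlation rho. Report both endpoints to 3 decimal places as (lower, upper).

Fisher z: z_r = atanh(r) = ½·ln((1+0.218)/(1−0.218)) = 0.221555
SE(z) = 1/√(n−3) = 1/√57 = 0.132453
98% ⇒ z* = 2.326; margin = 2.326·0.132453 = 0.308086
CI on z-scale: (-0.086531, 0.529641)
Back-transform: tanh(-0.086531) = -0.086316, tanh(0.529641) = 0.485107

(-0.086, 0.485)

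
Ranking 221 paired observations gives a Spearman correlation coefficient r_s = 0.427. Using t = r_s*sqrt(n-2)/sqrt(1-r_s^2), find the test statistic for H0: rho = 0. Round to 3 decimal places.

6.988

1 − r_s² = 1 − 0.182329 = 0.817671;  √(1−r_s²) = 0.904252
√(n−2) = √219 = 14.798649
t = r_s·√(n−2)/√(1−r_s²) = 0.427 · 14.798649 / 0.904252 = 6.988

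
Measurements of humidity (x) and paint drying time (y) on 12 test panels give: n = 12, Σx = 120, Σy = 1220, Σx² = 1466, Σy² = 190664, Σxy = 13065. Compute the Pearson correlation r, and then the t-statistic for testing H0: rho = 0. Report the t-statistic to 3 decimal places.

S_xy = nΣxy − ΣxΣy = 12·13065 − 120·1220 = 156780 − 146400 = 10380
S_xx = nΣx² − (Σx)² = 12·1466 − 120² = 17592 − 14400 = 3192
S_yy = nΣy² − (Σy)² = 12·190664 − 1220² = 2287968 − 1488400 = 799568
r = S_xy / √(S_xx·S_yy) = 10380 / √(3192·799568) = 10380 / √2552221056 = 10380 / 50519.5116 = 0.2055
t = r·√(n−2)/√(1−r²) = 0.2055·√10 / √(1−0.042230) = 0.649848 / 0.978657 = 0.664

0.664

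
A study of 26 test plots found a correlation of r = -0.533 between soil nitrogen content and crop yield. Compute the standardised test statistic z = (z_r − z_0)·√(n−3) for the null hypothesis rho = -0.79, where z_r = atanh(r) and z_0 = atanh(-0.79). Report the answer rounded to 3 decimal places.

Fisher z: atanh(-0.533) = -0.594326, atanh(-0.79) = -1.071432
z = (z_r − z_0)·√(n−3) = (-0.594326 − (-1.071432))·√23 = 0.477106 · 4.795832 = 2.288

2.288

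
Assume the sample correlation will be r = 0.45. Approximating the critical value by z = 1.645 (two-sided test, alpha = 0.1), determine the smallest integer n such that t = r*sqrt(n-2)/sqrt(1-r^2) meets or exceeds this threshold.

13

r√(n−2)/√(1−r²) ≥ 1.645  ⇔  n−2 ≥ (1.645)²·(1−r²)/r²
(1−r²)/r² = (1−0.2025)/0.2025 = 3.9383
n ≥ 2 + 2.706025·3.9383 = 2 + 10.6571 = 12.6571
⌈12.6571⌉ = 13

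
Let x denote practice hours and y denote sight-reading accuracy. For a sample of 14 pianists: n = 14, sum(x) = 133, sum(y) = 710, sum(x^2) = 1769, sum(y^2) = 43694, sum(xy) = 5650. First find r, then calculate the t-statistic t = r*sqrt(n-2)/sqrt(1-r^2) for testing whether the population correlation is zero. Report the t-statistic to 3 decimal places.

-2.314

S_xy = nΣxy − ΣxΣy = 14·5650 − 133·710 = 79100 − 94430 = -15330
S_xx = nΣx² − (Σx)² = 14·1769 − 133² = 24766 − 17689 = 7077
S_yy = nΣy² − (Σy)² = 14·43694 − 710² = 611716 − 504100 = 107616
r = S_xy / √(S_xx·S_yy) = -15330 / √(7077·107616) = -15330 / √761598432 = -15330 / 27597.0729 = -0.5555
t = r·√(n−2)/√(1−r²) = -0.5555·√12 / √(1−0.308580) = -1.924308 / 0.831517 = -2.314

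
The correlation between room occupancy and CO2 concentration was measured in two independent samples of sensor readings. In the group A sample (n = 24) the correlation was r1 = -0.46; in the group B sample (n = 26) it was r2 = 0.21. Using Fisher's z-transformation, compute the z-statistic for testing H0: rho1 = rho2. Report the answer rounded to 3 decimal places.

Fisher z-transforms: z1 = atanh(-0.46) = -0.497311, z2 = atanh(0.21) = 0.213171; difference d = -0.710482
Var(d) = 1/21 + 1/23 = 0.0476190 + 0.0434783 = 0.0910973
z = d/√Var(d) = -0.710482 / √0.0910973 = -0.710482 / 0.301823 = -2.354

-2.354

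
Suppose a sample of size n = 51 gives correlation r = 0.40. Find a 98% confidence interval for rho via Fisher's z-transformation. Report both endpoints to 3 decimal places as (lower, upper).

Fisher z: z_r = atanh(r) = ½·ln((1+0.40)/(1−0.40)) = 0.423649
SE(z) = 1/√(n−3) = 1/√48 = 0.144338
98% ⇒ z* = 2.326; margin = 2.326·0.144338 = 0.335730
CI on z-scale: (0.087919, 0.759379)
Back-transform: tanh(0.087919) = 0.087693, tanh(0.759379) = 0.640711

(0.088, 0.641)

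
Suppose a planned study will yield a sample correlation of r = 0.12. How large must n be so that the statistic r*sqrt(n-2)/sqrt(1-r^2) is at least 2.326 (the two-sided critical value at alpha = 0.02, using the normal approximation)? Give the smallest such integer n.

373

Need r·√(n−2)/√(1−r²) ≥ 2.326
√(n−2) ≥ 2.326·√(1−0.0144) / 0.12 = 2.326·0.992774 / 0.12 = 19.2433
n−2 ≥ 370.3046  ⇒  n ≥ 372.3046
Smallest integer n = 373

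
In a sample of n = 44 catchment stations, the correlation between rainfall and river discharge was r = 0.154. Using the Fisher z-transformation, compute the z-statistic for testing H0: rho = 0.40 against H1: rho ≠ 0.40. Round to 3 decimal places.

-1.719

z_r = atanh(0.154) = 0.155235,  z_0 = atanh(0.40) = 0.423649
SE = 1/√(n−3) = 1/√41 = 0.156174
z = (z_r − z_0)/SE = (0.155235 − 0.423649) / 0.156174 = -0.268414 / 0.156174 = -1.719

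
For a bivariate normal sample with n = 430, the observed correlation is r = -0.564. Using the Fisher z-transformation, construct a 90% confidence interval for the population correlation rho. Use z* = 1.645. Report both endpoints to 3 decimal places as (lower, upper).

Fisher z: z_r = atanh(r) = ½·ln((1+(-0.564))/(1−(-0.564))) = -0.638680
SE(z) = 1/√(n−3) = 1/√427 = 0.048393
90% ⇒ z* = 1.645; margin = 1.645·0.048393 = 0.079606
CI on z-scale: (-0.718286, -0.559074)
Back-transform: tanh(-0.718286) = -0.615846, tanh(-0.559074) = -0.507290

(-0.616, -0.507)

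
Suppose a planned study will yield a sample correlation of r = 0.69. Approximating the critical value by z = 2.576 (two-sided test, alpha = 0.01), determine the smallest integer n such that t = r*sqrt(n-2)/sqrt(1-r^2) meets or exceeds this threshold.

10

Need r·√(n−2)/√(1−r²) ≥ 2.576
√(n−2) ≥ 2.576·√(1−0.4761) / 0.69 = 2.576·0.723809 / 0.69 = 2.7022
n−2 ≥ 7.3019  ⇒  n ≥ 9.3019
Smallest integer n = 10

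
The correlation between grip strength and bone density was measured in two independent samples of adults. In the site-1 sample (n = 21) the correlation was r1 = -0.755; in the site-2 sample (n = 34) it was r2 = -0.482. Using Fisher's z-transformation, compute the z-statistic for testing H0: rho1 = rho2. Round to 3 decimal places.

z1 = atanh(-0.755) = -0.984483,  z2 = atanh(-0.482) = -0.525586
SE = √(1/(n1−3) + 1/(n2−3)) = √(1/18 + 1/31) = √(0.0555556 + 0.0322581) = √0.0878137 = 0.296334
z = (z1 − z2)/SE = (-0.984483 − (-0.525586)) / 0.296334 = -0.458897 / 0.296334 = -1.549

-1.549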